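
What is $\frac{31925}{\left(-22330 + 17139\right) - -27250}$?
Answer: $\frac{31925}{22059} \approx 1.4473$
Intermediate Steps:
$\frac{31925}{\left(-22330 + 17139\right) - -27250} = \frac{31925}{-5191 + 27250} = \frac{31925}{22059}$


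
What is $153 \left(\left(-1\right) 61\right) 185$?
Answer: $-1726605$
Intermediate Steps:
$153 \left(\left(-1\right) 61\right) 185 = 153 \left(-61\right) 185 = \left(-9333\right) 185 = -1726605$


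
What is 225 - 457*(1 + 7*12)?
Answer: -38620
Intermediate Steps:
225 - 457*(1 + 7*12) = 225 - 457*(1 + 84) = 225 - 457*85 = 225 - 38845 = -38620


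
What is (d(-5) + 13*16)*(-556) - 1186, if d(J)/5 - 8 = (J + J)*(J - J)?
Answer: -139074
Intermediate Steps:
d(J) = 40 (d(J) = 40 + 5*((J + J)*(J - J)) = 40 + 5*((2*J)*0) = 40 + 5*0 = 40 + 0 = 40)
(d(-5) + 13*16)*(-556) - 1186 = (40 + 13*16)*(-556) - 1186 = (40 + 208)*(-556) - 1186 = 248*(-556) - 1186 = -137888 - 1186 = -139074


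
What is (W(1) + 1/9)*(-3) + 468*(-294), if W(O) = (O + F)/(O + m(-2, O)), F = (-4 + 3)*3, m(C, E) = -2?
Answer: -412795/3 ≈ -1.3760e+5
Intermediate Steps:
F = -3 (F = -1*3 = -3)
W(O) = (-3 + O)/(-2 + O) (W(O) = (O - 3)/(O - 2) = (-3 + O)/(-2 + O))
(W(1) + 1/9)*(-3) + 468*(-294) = ((-3 + 1)/(-2 + 1) + 1/9)*(-3) + 468*(-294) = (-2/(-1) + ⅑)*(-3) - 137592 = (-1*(-2) + ⅑)*(-3) - 137592 = (2 + ⅑)*(-3) - 137592 = (19/9)*(-3) - 137592 = -19/3 - 137592 = -412795/3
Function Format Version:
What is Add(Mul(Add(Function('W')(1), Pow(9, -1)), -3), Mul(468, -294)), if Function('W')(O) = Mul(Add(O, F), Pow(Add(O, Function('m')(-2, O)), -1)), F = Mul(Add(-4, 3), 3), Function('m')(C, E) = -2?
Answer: Rational(-412795, 3) ≈ -1.3760e+5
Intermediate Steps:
F = -3 (F = Mul(-1, 3) = -3)
Function('W')(O) = Mul(Pow(Add(-2, O), -1), Add(-3, O)) (Function('W')(O) = Mul(Add(O, -3), Pow(Add(O, -2), -1)) = Mul(Add(-3, O), Pow(Add(-2, O), -1)) = Mul(Pow(Add(-2, O), -1), Add(-3, O)))
Add(Mul(Add(Function('W')(1), Pow(9, -1)), -3), Mul(468, -294)) = Add(Mul(Add(Mul(Pow(Add(-2, 1), -1), Add(-3, 1)), Pow(9, -1)), -3), Mul(468, -294)) = Add(Mul(Add(Mul(Pow(-1, -1), -2), Rational(1, 9)), -3), -137592) = Add(Mul(Add(Mul(-1, -2), Rational(1, 9)), -3), -137592) = Add(Mul(Add(2, Rational(1, 9)), -3), -137592) = Add(Mul(Rational(19, 9), -3), -137592) = Add(Rational(-19, 3), -137592) = Rational(-412795, 3)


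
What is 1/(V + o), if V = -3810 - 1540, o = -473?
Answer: -1/5823 ≈ -0.00017173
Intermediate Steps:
V = -5350
1/(V + o) = 1/(-5350 - 473) = 1/(-5823) = -1/5823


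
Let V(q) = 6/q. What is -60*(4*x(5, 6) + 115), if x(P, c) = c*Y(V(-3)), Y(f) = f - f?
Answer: -6900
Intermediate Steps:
Y(f) = 0
x(P, c) = 0 (x(P, c) = c*0 = 0)
-60*(4*x(5, 6) + 115) = -60*(4*0 + 115) = -60*(0 + 115) = -60*115 = -6900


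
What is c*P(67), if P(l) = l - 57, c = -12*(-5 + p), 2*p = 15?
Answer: -300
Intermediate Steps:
p = 15/2 (p = (1/2)*15 = 15/2 ≈ 7.5000)
c = -30 (c = -12*(-5 + 15/2) = -12*5/2 = -30)
P(l) = -57 + l
c*P(67) = -30*(-57 + 67) = -30*10 = -300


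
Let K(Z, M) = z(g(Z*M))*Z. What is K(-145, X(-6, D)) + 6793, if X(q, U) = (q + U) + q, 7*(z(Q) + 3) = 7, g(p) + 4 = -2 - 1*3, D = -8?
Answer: 7083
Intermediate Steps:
g(p) = -9 (g(p) = -4 + (-2 - 1*3) = -4 + (-2 - 3) = -4 - 5 = -9)
z(Q) = -2 (z(Q) = -3 + (1/7)*7 = -3 + 1 = -2)
X(q, U) = U + 2*q (X(q, U) = (U + q) + q = U + 2*q)
K(Z, M) = -2*Z
K(-145, X(-6, D)) + 6793 = -2*(-145) + 6793 = 290 + 6793 = 7083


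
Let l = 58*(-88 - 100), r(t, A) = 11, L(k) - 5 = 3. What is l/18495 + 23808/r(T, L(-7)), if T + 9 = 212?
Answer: 440209016/203445 ≈ 2163.8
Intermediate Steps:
T = 203 (T = -9 + 212 = 203)
L(k) = 8 (L(k) = 5 + 3 = 8)
l = -10904 (l = 58*(-188) = -10904)
l/18495 + 23808/r(T, L(-7)) = -10904/18495 + 23808/11 = 440209016/203445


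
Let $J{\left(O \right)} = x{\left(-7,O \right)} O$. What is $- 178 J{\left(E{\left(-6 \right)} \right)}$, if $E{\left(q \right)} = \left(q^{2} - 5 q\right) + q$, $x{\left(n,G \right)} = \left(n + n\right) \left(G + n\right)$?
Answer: $7924560$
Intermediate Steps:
$x{\left(n,G \right)} = 2 n \left(G + n\right)$
$E{\left(q \right)} = q^{2} - 4 q$
$J{\left(O \right)} = O \left(98 - 14 O\right)$ ($J{\left(O \right)} = 2 \left(-7\right) \left(O - 7\right) O = 2 \left(-7\right) \left(-7 + O\right) O = \left(98 - 14 O\right) O = O \left(98 - 14 O\right)$)
$- 178 J{\left(E{\left(-6 \right)} \right)} = - 178 \cdot 14 \left(- 6 \left(-4 - 6\right)\right) \left(7 - - 6 \left(-4 - 6\right)\right) = - 178 \cdot 14 \left(\left(-6\right) \left(-10\right)\right) \left(7 - \left(-6\right) \left(-10\right)\right) = - 178 \cdot 14 \cdot 60 \left(7 - 60\right) = - 178 \cdot 14 \cdot 60 \left(-53\right) = \left(-178\right) \left(-44520\right) = 7924560$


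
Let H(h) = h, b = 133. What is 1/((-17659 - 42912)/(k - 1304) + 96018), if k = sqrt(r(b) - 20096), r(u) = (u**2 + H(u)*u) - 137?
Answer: 23127905066/2221779133003267 - 8653*sqrt(15145)/2221779133003267 ≈ 1.0409e-5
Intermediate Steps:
r(u) = -137 + 2*u**2 (r(u) = (u**2 + u*u) - 137 = (u**2 + u**2) - 137 = 2*u**2 - 137 = -137 + 2*u**2)
k = sqrt(15145) (k = sqrt((-137 + 2*133**2) - 20096) = sqrt((-137 + 2*17689) - 20096) = sqrt((-137 + 35378) - 20096) = sqrt(35241 - 20096) = sqrt(15145) ≈ 123.07)
1/((-17659 - 42912)/(k - 1304) + 96018) = 1/((-17659 - 42912)/(sqrt(15145) - 1304) + 96018) = 1/(-60571/(-1304 + sqrt(15145)) + 96018) = 1/(96018 - 60571/(-1304 + sqrt(15145)))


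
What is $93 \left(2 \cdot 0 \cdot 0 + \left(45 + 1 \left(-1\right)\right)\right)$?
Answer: $4092$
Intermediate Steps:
$93 \left(2 \cdot 0 \cdot 0 + \left(45 + 1 \left(-1\right)\right)\right) = 93 \left(0 \cdot 0 + \left(45 - 1\right)\right) = 93 \left(0 + 44\right) = 93 \cdot 44 = 4092$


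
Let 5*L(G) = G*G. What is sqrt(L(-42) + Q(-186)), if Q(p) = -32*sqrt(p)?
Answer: 2*sqrt(2205 - 200*I*sqrt(186))/5 ≈ 21.377 - 10.208*I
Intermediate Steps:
L(G) = G**2/5 (L(G) = (G*G)/5 = G**2/5)
sqrt(L(-42) + Q(-186)) = sqrt((1/5)*(-42)**2 - 32*I*sqrt(186)) = sqrt((1/5)*1764 - 32*I*sqrt(186)) = sqrt(1764/5 - 32*I*sqrt(186))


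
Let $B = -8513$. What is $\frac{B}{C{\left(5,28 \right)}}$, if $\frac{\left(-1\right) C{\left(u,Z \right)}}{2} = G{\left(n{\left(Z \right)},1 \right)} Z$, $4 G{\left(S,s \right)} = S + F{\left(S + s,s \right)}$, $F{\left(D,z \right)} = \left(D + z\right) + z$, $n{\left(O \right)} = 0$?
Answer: $\frac{8513}{42} \approx 202.69$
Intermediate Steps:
$F{\left(D,z \right)} = D + 2 z$
$G{\left(S,s \right)} = \frac{S}{2} + \frac{3 s}{4}$ ($G{\left(S,s \right)} = \frac{S + \left(\left(S + s\right) + 2 s\right)}{4} = \frac{S + \left(S + 3 s\right)}{4} = \frac{2 S + 3 s}{4} = \frac{S}{2} + \frac{3 s}{4}$)
$C{\left(u,Z \right)} = - \frac{3 Z}{2}$ ($C{\left(u,Z \right)} = - 2 \left(\frac{1}{2} \cdot 0 + \frac{3}{4} \cdot 1\right) Z = - 2 \left(0 + \frac{3}{4}\right) Z = - 2 \frac{3 Z}{4} = - \frac{3 Z}{2}$)
$\frac{B}{C{\left(5,28 \right)}} = - \frac{8513}{\left(- \frac{3}{2}\right) 28} = - \frac{8513}{-42} = \left(-8513\right) \left(- \frac{1}{42}\right) = \frac{8513}{42}$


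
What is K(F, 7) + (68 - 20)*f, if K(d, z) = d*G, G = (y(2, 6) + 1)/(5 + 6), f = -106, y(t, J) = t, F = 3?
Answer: -55959/11 ≈ -5087.2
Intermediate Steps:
G = 3/11 (G = (2 + 1)/(5 + 6) = 3/11 ≈ 0.27273)
K(d, z) = 3*d/11 (K(d, z) = d*(3/11) = 3*d/11)
K(F, 7) + (68 - 20)*f = (3/11)*3 + (68 - 20)*(-106) = 9/11 + 48*(-106) = 9/11 - 5088 = -55959/11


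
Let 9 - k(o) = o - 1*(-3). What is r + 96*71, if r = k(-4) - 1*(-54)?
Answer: 6880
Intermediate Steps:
k(o) = 6 - o (k(o) = 9 - (o - 1*(-3)) = 9 - (o + 3) = 9 - (3 + o) = 9 + (-3 - o) = 6 - o)
r = 64 (r = (6 - 1*(-4)) - 1*(-54) = (6 + 4) + 54 = 10 + 54 = 64)
r + 96*71 = 64 + 96*71 = 64 + 6816 = 6880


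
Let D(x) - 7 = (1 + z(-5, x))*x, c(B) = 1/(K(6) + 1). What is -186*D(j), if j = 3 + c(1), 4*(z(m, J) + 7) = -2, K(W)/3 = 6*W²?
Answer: 1510134/649 ≈ 2326.9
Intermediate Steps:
K(W) = 18*W² (K(W) = 3*(6*W²) = 18*W²)
c(B) = 1/649 (c(B) = 1/(18*6² + 1) = 1/(18*36 + 1) = 1/(648 + 1) = 1/649)
z(m, J) = -15/2 (z(m, J) = -7 + (¼)*(-2) = -7 - ½ = -15/2)
j = 1948/649 (j = 3 + 1/649 = 1948/649 ≈ 3.0015)
D(x) = 7 - 13*x/2 (D(x) = 7 + (1 - 15/2)*x = 7 - 13*x/2)
-186*D(j) = -186*(7 - 13/2*1948/649) = -186*(7 - 12662/649) = -186*(-8119/649) = 1510134/649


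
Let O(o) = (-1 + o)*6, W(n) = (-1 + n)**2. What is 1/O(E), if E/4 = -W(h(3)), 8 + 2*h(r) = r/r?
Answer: -1/492 ≈ -0.0020325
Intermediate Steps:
h(r) = -7/2 (h(r) = -4 + (r/r)/2 = -4 + (1/2)*1 = -4 + 1/2 = -7/2)
E = -81 (E = 4*(-(-1 - 7/2)**2) = 4*(-(-9/2)**2) = 4*(-1*81/4) = 4*(-81/4) = -81)
O(o) = -6 + 6*o
1/O(E) = 1/(-6 + 6*(-81)) = 1/(-6 - 486) = 1/(-492) = -1/492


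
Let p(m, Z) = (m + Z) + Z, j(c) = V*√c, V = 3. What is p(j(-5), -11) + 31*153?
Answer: 4721 + 3*I*√5 ≈ 4721.0 + 6.7082*I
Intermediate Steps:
j(c) = 3*√c
p(m, Z) = m + 2*Z (p(m, Z) = (Z + m) + Z = m + 2*Z)
p(j(-5), -11) + 31*153 = (3*√(-5) + 2*(-11)) + 31*153 = (3*(I*√5) - 22) + 4743 = (3*I*√5 - 22) + 4743 = (-22 + 3*I*√5) + 4743 = 4721 + 3*I*√5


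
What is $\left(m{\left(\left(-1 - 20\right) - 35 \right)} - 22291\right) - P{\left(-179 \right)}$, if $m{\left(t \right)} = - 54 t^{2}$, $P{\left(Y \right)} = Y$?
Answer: $-191456$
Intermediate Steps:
$\left(m{\left(\left(-1 - 20\right) - 35 \right)} - 22291\right) - P{\left(-179 \right)} = \left(- 54 \left(\left(-1 - 20\right) - 35\right)^{2} - 22291\right) - -179 = \left(- 54 \left(-21 - 35\right)^{2} - 22291\right) + 179 = \left(- 54 \left(-56\right)^{2} - 22291\right) + 179 = \left(\left(-54\right) 3136 - 22291\right) + 179 = \left(-169344 - 22291\right) + 179 = -191635 + 179 = -191456$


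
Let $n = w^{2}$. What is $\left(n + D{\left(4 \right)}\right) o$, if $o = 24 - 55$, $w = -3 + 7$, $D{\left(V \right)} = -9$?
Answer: $-217$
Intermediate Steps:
$w = 4$
$o = -31$ ($o = 24 - 55 = -31$)
$n = 16$ ($n = 4^{2} = 16$)
$\left(n + D{\left(4 \right)}\right) o = \left(16 - 9\right) \left(-31\right) = 7 \left(-31\right) = -217$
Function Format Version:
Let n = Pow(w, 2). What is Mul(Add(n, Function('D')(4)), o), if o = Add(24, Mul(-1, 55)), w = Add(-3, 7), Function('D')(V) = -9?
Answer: -217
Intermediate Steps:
w = 4
o = -31 (o = Add(24, -55) = -31)
n = 16 (n = Pow(4, 2) = 16)
Mul(Add(n, Function('D')(4)), o) = Mul(Add(16, -9), -31) = Mul(7, -31) = -217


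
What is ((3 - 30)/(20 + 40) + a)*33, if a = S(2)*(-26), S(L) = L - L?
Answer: -297/20 ≈ -14.850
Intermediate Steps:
S(L) = 0
a = 0 (a = 0*(-26) = 0)
((3 - 30)/(20 + 40) + a)*33 = ((3 - 30)/(20 + 40) + 0)*33 = (-27/60 + 0)*33 = (-27*1/60 + 0)*33 = (-9/20 + 0)*33 = -9/20*33 = -297/20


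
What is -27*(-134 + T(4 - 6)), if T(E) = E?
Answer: 3672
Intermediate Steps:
-27*(-134 + T(4 - 6)) = -27*(-134 + (4 - 6)) = -27*(-134 - 2) = -27*(-136) = 3672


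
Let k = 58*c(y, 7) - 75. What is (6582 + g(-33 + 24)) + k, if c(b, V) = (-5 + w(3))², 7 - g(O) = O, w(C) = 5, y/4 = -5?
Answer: 6523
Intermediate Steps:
y = -20 (y = 4*(-5) = -20)
g(O) = 7 - O
c(b, V) = 0 (c(b, V) = (-5 + 5)² = 0² = 0)
k = -75 (k = 58*0 - 75 = 0 - 75 = -75)
(6582 + g(-33 + 24)) + k = (6582 + (7 - (-33 + 24))) - 75 = (6582 + (7 - 1*(-9))) - 75 = (6582 + (7 + 9)) - 75 = (6582 + 16) - 75 = 6598 - 75 = 6523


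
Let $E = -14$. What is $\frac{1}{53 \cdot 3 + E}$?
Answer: $\frac{1}{145} \approx 0.0068966$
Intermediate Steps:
$\frac{1}{53 \cdot 3 + E} = \frac{1}{53 \cdot 3 - 14} = \frac{1}{159 - 14} = \frac{1}{145}$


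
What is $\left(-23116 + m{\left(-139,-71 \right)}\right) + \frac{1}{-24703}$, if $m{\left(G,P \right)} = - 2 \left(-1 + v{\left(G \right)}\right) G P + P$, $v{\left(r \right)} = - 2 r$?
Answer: $- \frac{135634612940}{24703} \approx -5.4906 \cdot 10^{6}$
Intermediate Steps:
$m{\left(G,P \right)} = P + G P \left(2 + 4 G\right)$ ($m{\left(G,P \right)} = - 2 \left(-1 - 2 G\right) G P + P = \left(2 + 4 G\right) G P + P = G \left(2 + 4 G\right) P + P = G P \left(2 + 4 G\right) + P = P + G P \left(2 + 4 G\right)$)
$\left(-23116 + m{\left(-139,-71 \right)}\right) + \frac{1}{-24703} = \left(-23116 - 71 \left(1 + 2 \left(-139\right) + 4 \left(-139\right)^{2}\right)\right) + \frac{1}{-24703} = \left(-23116 - 71 \left(1 - 278 + 4 \cdot 19321\right)\right) - \frac{1}{24703} = \left(-23116 - 71 \left(1 - 278 + 77284\right)\right) - \frac{1}{24703} = \left(-23116 - 5467497\right) - \frac{1}{24703} = -5490613 - \frac{1}{24703} = - \frac{135634612940}{24703}$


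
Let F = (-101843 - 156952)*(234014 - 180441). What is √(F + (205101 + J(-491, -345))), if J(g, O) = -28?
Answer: I*√13864219462 ≈ 1.1775e+5*I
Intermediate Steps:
F = -13864424535 (F = -258795*53573 = -13864424535)
√(F + (205101 + J(-491, -345))) = √(-13864424535 + (205101 - 28)) = √(-13864424535 + 205073) = √(-13864219462) = I*√13864219462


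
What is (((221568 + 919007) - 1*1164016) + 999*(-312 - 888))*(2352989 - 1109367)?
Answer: -1520005796902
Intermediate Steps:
(((221568 + 919007) - 1*1164016) + 999*(-312 - 888))*(2352989 - 1109367) = ((1140575 - 1164016) + 999*(-1200))*1243622 = (-23441 - 1198800)*1243622 = -1222241*1243622 = -1520005796902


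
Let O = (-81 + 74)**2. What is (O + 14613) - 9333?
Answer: 5329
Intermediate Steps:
O = 49 (O = (-7)**2 = 49)
(O + 14613) - 9333 = (49 + 14613) - 9333 = 14662 - 9333 = 5329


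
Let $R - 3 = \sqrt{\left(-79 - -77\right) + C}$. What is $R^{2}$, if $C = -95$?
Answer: $\left(3 + i \sqrt{97}\right)^{2} \approx -88.0 + 59.093 i$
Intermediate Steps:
$R = 3 + i \sqrt{97}$ ($R = 3 + \sqrt{\left(-79 - -77\right) - 95} = 3 + \sqrt{\left(-79 + 77\right) - 95} = 3 + \sqrt{-2 - 95} = 3 + \sqrt{-97} = 3 + i \sqrt{97} \approx 3.0 + 9.8489 i$)
$R^{2} = \left(3 + i \sqrt{97}\right)^{2}$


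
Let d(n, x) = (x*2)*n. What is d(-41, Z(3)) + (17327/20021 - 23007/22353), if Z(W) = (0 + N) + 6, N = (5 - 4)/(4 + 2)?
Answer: -226374019223/447529413 ≈ -505.83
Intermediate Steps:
N = 1/6 ≈ 0.16667
Z(W) = 37/6 (Z(W) = (0 + 1/6) + 6 = 1/6 + 6 = 37/6)
d(n, x) = 2*n*x (d(n, x) = (2*x)*n = 2*n*x)
d(-41, Z(3)) + (17327/20021 - 23007/22353) = 2*(-41)*(37/6) + (17327/20021 - 23007/22353) = -1517/3 + (17327*(1/20021) - 23007*1/22353) = -1517/3 + (17327/20021 - 7669/7451) = -1517/3 - 24437572/149176471 = -226374019223/447529413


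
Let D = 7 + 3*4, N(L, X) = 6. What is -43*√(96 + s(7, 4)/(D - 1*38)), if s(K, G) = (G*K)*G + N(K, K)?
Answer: -43*√32414/19 ≈ -407.46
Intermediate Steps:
D = 19 (D = 7 + 12 = 19)
s(K, G) = 6 + K*G² (s(K, G) = (G*K)*G + 6 = K*G² + 6 = 6 + K*G²)
-43*√(96 + s(7, 4)/(D - 1*38)) = -43*√(96 + (6 + 7*4²)/(19 - 1*38)) = -43*√(96 + (6 + 7*16)/(19 - 38)) = -43*√(96 + (6 + 112)/(-19)) = -43*√(96 + 118*(-1/19)) = -43*√(96 - 118/19) = -43*√32414/19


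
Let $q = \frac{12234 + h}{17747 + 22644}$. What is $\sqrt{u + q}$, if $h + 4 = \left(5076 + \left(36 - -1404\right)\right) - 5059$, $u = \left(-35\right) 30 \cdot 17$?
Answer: $\frac{i \sqrt{172310793457}}{3107} \approx 133.6 i$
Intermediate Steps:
$u = -17850$ ($u = \left(-1050\right) 17 = -17850$)
$h = 1453$ ($h = -4 + \left(\left(5076 + \left(36 - -1404\right)\right) - 5059\right) = -4 + \left(\left(5076 + \left(36 + 1404\right)\right) - 5059\right) = -4 + \left(\left(5076 + 1440\right) - 5059\right) = -4 + \left(6516 - 5059\right) = -4 + 1457 = 1453$)
$q = \frac{13687}{40391}$ ($q = \frac{12234 + 1453}{17747 + 22644} = \frac{13687}{40391} \approx 0.33886$)
$\sqrt{u + q} = \sqrt{-17850 + \frac{13687}{40391}} = \sqrt{- \frac{720965663}{40391}} = \frac{i \sqrt{172310793457}}{3107}$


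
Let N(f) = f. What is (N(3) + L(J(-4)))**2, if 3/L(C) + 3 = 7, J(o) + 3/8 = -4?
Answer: 225/16 ≈ 14.063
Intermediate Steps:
J(o) = -35/8 (J(o) = -3/8 - 4 = -35/8)
L(C) = 3/4 (L(C) = 3/(-3 + 7) = 3/4)
(N(3) + L(J(-4)))**2 = (3 + 3/4)**2 = (15/4)**2 = 225/16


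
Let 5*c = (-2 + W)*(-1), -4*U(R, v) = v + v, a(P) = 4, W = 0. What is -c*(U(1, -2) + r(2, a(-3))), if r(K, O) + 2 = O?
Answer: -6/5 ≈ -1.2000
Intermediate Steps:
U(R, v) = -v/2 (U(R, v) = -(v + v)/4 = -v/2)
r(K, O) = -2 + O
c = 2/5 (c = ((-2 + 0)*(-1))/5 = (-2*(-1))/5 = (1/5)*2 = 2/5 ≈ 0.40000)
-c*(U(1, -2) + r(2, a(-3))) = -2*(-1/2*(-2) + (-2 + 4))/5 = -2*(1 + 2)/5 = -2*3/5 = -1*6/5 = -6/5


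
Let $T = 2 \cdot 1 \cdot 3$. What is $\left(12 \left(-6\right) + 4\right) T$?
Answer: $-408$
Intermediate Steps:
$T = 6$ ($T = 2 \cdot 3 = 6$)
$\left(12 \left(-6\right) + 4\right) T = \left(12 \left(-6\right) + 4\right) 6 = \left(-72 + 4\right) 6 = \left(-68\right) 6 = -408$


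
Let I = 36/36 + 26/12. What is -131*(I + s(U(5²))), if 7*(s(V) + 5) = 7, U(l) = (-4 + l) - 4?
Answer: 655/6 ≈ 109.17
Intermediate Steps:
U(l) = -8 + l
s(V) = -4 (s(V) = -5 + (⅐)*7 = -5 + 1 = -4)
I = 19/6 (I = 36*(1/36) + 26*(1/12) = 1 + 13/6 = 19/6 ≈ 3.1667)
-131*(I + s(U(5²))) = -131*(19/6 - 4) = -131*(-⅚) = 655/6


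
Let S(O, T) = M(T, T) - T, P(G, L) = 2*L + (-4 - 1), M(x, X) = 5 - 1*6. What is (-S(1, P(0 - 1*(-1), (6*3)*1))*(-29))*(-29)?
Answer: 26912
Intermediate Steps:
M(x, X) = -1 (M(x, X) = 5 - 6 = -1)
P(G, L) = -5 + 2*L (P(G, L) = 2*L - 5 = -5 + 2*L)
S(O, T) = -1 - T
(-S(1, P(0 - 1*(-1), (6*3)*1))*(-29))*(-29) = (-(-1 - (-5 + 2*((6*3)*1)))*(-29))*(-29) = (-(-1 - (-5 + 2*(18*1)))*(-29))*(-29) = (-(-1 - (-5 + 2*18))*(-29))*(-29) = (-(-1 - (-5 + 36))*(-29))*(-29) = (-(-1 - 1*31)*(-29))*(-29) = (-(-1 - 31)*(-29))*(-29) = (-1*(-32)*(-29))*(-29) = (32*(-29))*(-29) = -928*(-29) = 26912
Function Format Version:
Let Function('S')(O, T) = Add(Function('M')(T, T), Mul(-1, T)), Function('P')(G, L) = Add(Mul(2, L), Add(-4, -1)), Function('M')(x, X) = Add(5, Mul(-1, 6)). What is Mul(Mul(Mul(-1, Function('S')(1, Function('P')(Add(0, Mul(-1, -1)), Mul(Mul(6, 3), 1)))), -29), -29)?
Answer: 26912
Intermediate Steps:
Function('M')(x, X) = -1 (Function('M')(x, X) = Add(5, -6) = -1)
Function('P')(G, L) = Add(-5, Mul(2, L)) (Function('P')(G, L) = Add(Mul(2, L), -5) = Add(-5, Mul(2, L)))
Function('S')(O, T) = Add(-1, Mul(-1, T))
Mul(Mul(Mul(-1, Function('S')(1, Function('P')(Add(0, Mul(-1, -1)), Mul(Mul(6, 3), 1)))), -29), -29) = Mul(Mul(Mul(-1, Add(-1, Mul(-1, Add(-5, Mul(2, Mul(Mul(6, 3), 1)))))), -29), -29) = Mul(Mul(Mul(-1, Add(-1, Mul(-1, Add(-5, Mul(2, Mul(18, 1)))))), -29), -29) = Mul(Mul(Mul(-1, Add(-1, Mul(-1, Add(-5, Mul(2, 18))))), -29), -29) = Mul(Mul(Mul(-1, Add(-1, Mul(-1, Add(-5, 36)))), -29), -29) = Mul(Mul(Mul(-1, Add(-1, Mul(-1, 31))), -29), -29) = Mul(Mul(Mul(-1, Add(-1, -31)), -29), -29) = Mul(Mul(Mul(-1, -32), -29), -29) = Mul(Mul(32, -29), -29) = Mul(-928, -29) = 26912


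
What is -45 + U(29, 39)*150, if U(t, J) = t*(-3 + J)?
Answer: 156555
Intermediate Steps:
-45 + U(29, 39)*150 = -45 + (29*(-3 + 39))*150 = -45 + (29*36)*150 = -45 + 1044*150 = -45 + 156600 = 156555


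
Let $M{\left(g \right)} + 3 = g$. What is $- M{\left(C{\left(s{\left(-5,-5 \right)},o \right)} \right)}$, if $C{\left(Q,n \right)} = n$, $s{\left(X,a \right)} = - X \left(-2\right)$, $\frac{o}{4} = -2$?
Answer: $11$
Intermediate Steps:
$o = -8$ ($o = 4 \left(-2\right) = -8$)
$s{\left(X,a \right)} = 2 X$
$M{\left(g \right)} = -3 + g$
$- M{\left(C{\left(s{\left(-5,-5 \right)},o \right)} \right)} = - (-3 - 8) = \left(-1\right) \left(-11\right) = 11$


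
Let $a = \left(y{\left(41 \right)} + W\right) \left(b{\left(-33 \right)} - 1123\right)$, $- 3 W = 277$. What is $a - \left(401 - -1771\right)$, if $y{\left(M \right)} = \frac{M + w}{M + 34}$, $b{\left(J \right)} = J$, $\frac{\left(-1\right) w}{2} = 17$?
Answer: $\frac{2611436}{25} \approx 1.0446 \cdot 10^{5}$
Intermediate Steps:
$w = -34$ ($w = \left(-2\right) 17 = -34$)
$W = - \frac{277}{3}$ ($W = \left(- \frac{1}{3}\right) 277 = - \frac{277}{3} \approx -92.333$)
$y{\left(M \right)} = \frac{-34 + M}{34 + M}$ ($y{\left(M \right)} = \frac{M - 34}{M + 34} = \frac{-34 + M}{34 + M}$)
$a = \frac{2665736}{25}$ ($a = \left(\frac{-34 + 41}{34 + 41} - \frac{277}{3}\right) \left(-33 - 1123\right) = \left(\frac{1}{75} \cdot 7 - \frac{277}{3}\right) \left(-1156\right) = \left(\frac{7}{75} - \frac{277}{3}\right) \left(-1156\right) = \left(- \frac{2306}{25}\right) \left(-1156\right) = \frac{2665736}{25} \approx 1.0663 \cdot 10^{5}$)
$a - \left(401 - -1771\right) = \frac{2665736}{25} - \left(401 - -1771\right) = \frac{2665736}{25} - \left(401 + 1771\right) = \frac{2665736}{25} - 2172 = \frac{2611436}{25}$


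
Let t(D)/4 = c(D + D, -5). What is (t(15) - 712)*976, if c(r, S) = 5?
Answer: -675392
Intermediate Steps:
t(D) = 20 (t(D) = 4*5 = 20)
(t(15) - 712)*976 = (20 - 712)*976 = -692*976 = -675392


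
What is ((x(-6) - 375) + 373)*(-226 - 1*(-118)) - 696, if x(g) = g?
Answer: 168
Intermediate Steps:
((x(-6) - 375) + 373)*(-226 - 1*(-118)) - 696 = ((-6 - 375) + 373)*(-226 - 1*(-118)) - 696 = (-381 + 373)*(-226 + 118) - 696 = -8*(-108) - 696 = 864 - 696 = 168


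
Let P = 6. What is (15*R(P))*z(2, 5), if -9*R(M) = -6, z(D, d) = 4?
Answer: 40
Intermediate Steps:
R(M) = 2/3 (R(M) = -1/9*(-6) = 2/3)
(15*R(P))*z(2, 5) = (15*(2/3))*4 = 10*4 = 40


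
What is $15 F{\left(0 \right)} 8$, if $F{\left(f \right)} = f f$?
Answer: $0$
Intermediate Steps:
$F{\left(f \right)} = f^{2}$
$15 F{\left(0 \right)} 8 = 15 \cdot 0^{2} \cdot 8 = 15 \cdot 0 \cdot 8 = 0 \cdot 8 = 0$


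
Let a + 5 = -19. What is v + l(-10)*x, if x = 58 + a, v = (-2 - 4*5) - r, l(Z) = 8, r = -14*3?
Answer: 292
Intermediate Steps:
a = -24 (a = -5 - 19 = -24)
r = -42
v = 20 (v = (-2 - 4*5) - 1*(-42) = (-2 - 20) + 42 = -22 + 42 = 20)
x = 34 (x = 58 - 24 = 34)
v + l(-10)*x = 20 + 8*34 = 20 + 272 = 292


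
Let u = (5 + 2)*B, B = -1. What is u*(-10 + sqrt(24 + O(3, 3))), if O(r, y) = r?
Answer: 70 - 21*sqrt(3) ≈ 33.627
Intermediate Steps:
u = -7 (u = (5 + 2)*(-1) = 7*(-1) = -7)
u*(-10 + sqrt(24 + O(3, 3))) = -7*(-10 + sqrt(24 + 3)) = -7*(-10 + sqrt(27)) = -7*(-10 + 3*sqrt(3)) = 70 - 21*sqrt(3)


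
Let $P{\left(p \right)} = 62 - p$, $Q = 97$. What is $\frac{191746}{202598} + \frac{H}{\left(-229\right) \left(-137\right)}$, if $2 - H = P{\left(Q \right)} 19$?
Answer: $\frac{3075390062}{3178053527} \approx 0.9677$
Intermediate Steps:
$H = 667$ ($H = 2 - \left(62 - 97\right) 19 = 2 - \left(-35\right) 19 = 2 - -665 = 2 + 665 = 667$)
$\frac{191746}{202598} + \frac{H}{\left(-229\right) \left(-137\right)} = \frac{191746}{202598} + \frac{667}{\left(-229\right) \left(-137\right)} = 191746 \cdot \frac{1}{202598} + \frac{667}{31373} = \frac{95873}{101299} + 667 \cdot \frac{1}{31373} = \frac{95873}{101299} + \frac{667}{31373} = \frac{3075390062}{3178053527}$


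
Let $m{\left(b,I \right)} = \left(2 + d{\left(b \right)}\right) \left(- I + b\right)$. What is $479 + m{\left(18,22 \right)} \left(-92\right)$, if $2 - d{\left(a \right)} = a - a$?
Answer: $1951$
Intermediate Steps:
$d{\left(a \right)} = 2$ ($d{\left(a \right)} = 2 - \left(a - a\right) = 2 - 0 = 2 + 0 = 2$)
$m{\left(b,I \right)} = - 4 I + 4 b$ ($m{\left(b,I \right)} = \left(2 + 2\right) \left(- I + b\right) = 4 \left(b - I\right) = - 4 I + 4 b$)
$479 + m{\left(18,22 \right)} \left(-92\right) = 479 + \left(\left(-4\right) 22 + 4 \cdot 18\right) \left(-92\right) = 479 + \left(-88 + 72\right) \left(-92\right) = 479 - -1472 = 479 + 1472 = 1951$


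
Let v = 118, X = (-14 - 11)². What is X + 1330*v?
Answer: 157565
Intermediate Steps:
X = 625 (X = (-25)² = 625)
X + 1330*v = 625 + 1330*118 = 625 + 156940 = 157565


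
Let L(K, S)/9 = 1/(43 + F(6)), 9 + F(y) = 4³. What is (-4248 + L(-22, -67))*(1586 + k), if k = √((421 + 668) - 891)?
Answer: -330121935/49 - 1248885*√22/98 ≈ -6.7970e+6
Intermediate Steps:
F(y) = 55 (F(y) = -9 + 4³ = -9 + 64 = 55)
L(K, S) = 9/98 (L(K, S) = 9/(43 + 55) = 9/98)
k = 3*√22 (k = √(1089 - 891) = √198 = 3*√22 ≈ 14.071)
(-4248 + L(-22, -67))*(1586 + k) = (-4248 + 9/98)*(1586 + 3*√22) = -416295*(1586 + 3*√22)/98 = -330121935/49 - 1248885*√22/98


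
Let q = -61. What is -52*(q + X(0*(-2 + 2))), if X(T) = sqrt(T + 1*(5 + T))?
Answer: 3172 - 52*sqrt(5) ≈ 3055.7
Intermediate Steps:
X(T) = sqrt(5 + 2*T) (X(T) = sqrt(T + (5 + T)) = sqrt(5 + 2*T))
-52*(q + X(0*(-2 + 2))) = -52*(-61 + sqrt(5 + 2*(0*(-2 + 2)))) = -52*(-61 + sqrt(5 + 2*(0*0))) = -52*(-61 + sqrt(5 + 2*0)) = -52*(-61 + sqrt(5 + 0)) = -52*(-61 + sqrt(5)) = 3172 - 52*sqrt(5)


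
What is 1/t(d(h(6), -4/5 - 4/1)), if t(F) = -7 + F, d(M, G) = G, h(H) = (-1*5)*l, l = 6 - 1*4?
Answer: -5/59 ≈ -0.084746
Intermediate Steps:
l = 2 (l = 6 - 4 = 2)
h(H) = -10 (h(H) = -1*5*2 = -5*2 = -10)
1/t(d(h(6), -4/5 - 4/1)) = 1/(-7 + (-4/5 - 4/1)) = 1/(-7 + (-4*⅕ - 4*1)) = 1/(-7 + (-⅘ - 4)) = 1/(-7 - 24/5) = 1/(-59/5) = -5/59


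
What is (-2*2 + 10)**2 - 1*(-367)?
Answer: 403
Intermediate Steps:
(-2*2 + 10)**2 - 1*(-367) = (-4 + 10)**2 + 367 = 6**2 + 367 = 36 + 367 = 403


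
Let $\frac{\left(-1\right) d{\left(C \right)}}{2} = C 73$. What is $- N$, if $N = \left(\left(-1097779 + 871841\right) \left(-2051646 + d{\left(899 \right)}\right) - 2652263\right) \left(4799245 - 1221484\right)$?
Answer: $-1764542451418089057$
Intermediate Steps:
$d{\left(C \right)} = - 146 C$ ($d{\left(C \right)} = - 2 C 73 = - 2 \cdot 73 C = - 146 C$)
$N = 1764542451418089057$ ($N = \left(\left(-1097779 + 871841\right) \left(-2051646 - 131254\right) - 2652263\right) \left(4799245 - 1221484\right) = \left(- 225938 \left(-2051646 - 131254\right) - 2652263\right) 3577761 = \left(\left(-225938\right) \left(-2182900\right) - 2652263\right) 3577761 = \left(493200060200 - 2652263\right) 3577761 = 493197407937 \cdot 3577761 = 1764542451418089057$)
$- N = \left(-1\right) 1764542451418089057 = -1764542451418089057$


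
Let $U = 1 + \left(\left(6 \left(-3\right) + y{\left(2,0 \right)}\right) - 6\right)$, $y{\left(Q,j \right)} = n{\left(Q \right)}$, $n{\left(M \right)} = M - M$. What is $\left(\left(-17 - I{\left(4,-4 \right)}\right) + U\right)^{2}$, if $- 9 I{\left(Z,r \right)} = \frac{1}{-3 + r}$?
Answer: $\frac{6355441}{3969} \approx 1601.3$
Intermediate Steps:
$n{\left(M \right)} = 0$
$I{\left(Z,r \right)} = - \frac{1}{9 \left(-3 + r\right)}$
$y{\left(Q,j \right)} = 0$
$U = -23$ ($U = 1 + \left(\left(6 \left(-3\right) + 0\right) - 6\right) = 1 + \left(\left(-18 + 0\right) - 6\right) = 1 - 24 = -23$)
$\left(\left(-17 - I{\left(4,-4 \right)}\right) + U\right)^{2} = \left(\left(-17 - - \frac{1}{-27 + 9 \left(-4\right)}\right) - 23\right)^{2} = \left(\left(-17 - - \frac{1}{-27 - 36}\right) - 23\right)^{2} = \left(\left(-17 - - \frac{1}{-63}\right) - 23\right)^{2} = \left(\left(-17 - \left(-1\right) \left(- \frac{1}{63}\right)\right) - 23\right)^{2} = \left(\left(-17 - \frac{1}{63}\right) - 23\right)^{2} = \left(- \frac{1072}{63} - 23\right)^{2} = \left(- \frac{2521}{63}\right)^{2} = \frac{6355441}{3969}$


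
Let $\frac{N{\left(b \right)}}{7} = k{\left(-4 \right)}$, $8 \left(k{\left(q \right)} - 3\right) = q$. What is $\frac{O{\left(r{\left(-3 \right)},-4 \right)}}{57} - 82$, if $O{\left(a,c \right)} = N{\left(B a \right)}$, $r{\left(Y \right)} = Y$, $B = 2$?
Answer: $- \frac{9313}{114} \approx -81.693$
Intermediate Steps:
$k{\left(q \right)} = 3 + \frac{q}{8}$
$N{\left(b \right)} = \frac{35}{2}$ ($N{\left(b \right)} = 7 \left(3 + \frac{1}{8} \left(-4\right)\right) = 7 \left(3 - \frac{1}{2}\right) = 7 \cdot \frac{5}{2} = \frac{35}{2}$)
$O{\left(a,c \right)} = \frac{35}{2}$
$\frac{O{\left(r{\left(-3 \right)},-4 \right)}}{57} - 82 = \frac{35}{2 \cdot 57} - 82 = \frac{35}{2} \cdot \frac{1}{57} - 82 = \frac{35}{114} - 82 = - \frac{9313}{114}$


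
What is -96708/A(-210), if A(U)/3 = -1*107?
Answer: 32236/107 ≈ 301.27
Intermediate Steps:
A(U) = -321 (A(U) = 3*(-1*107) = 3*(-107) = -321)
-96708/A(-210) = -96708/(-321) = -96708*(-1/321) = 32236/107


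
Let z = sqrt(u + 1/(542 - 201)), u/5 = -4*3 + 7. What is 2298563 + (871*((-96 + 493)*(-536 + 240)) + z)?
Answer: -100054389 + 2*I*sqrt(726671)/341 ≈ -1.0005e+8 + 4.9997*I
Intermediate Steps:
u = -25 (u = 5*(-4*3 + 7) = 5*(-12 + 7) = 5*(-5) = -25)
z = 2*I*sqrt(726671)/341 (z = sqrt(-25 + 1/(542 - 201)) = sqrt(-25 + 1/341) = sqrt(-8524/341) = 2*I*sqrt(726671)/341 ≈ 4.9997*I)
2298563 + (871*((-96 + 493)*(-536 + 240)) + z) = 2298563 + (871*((-96 + 493)*(-536 + 240)) + 2*I*sqrt(726671)/341) = 2298563 + (871*(397*(-296)) + 2*I*sqrt(726671)/341) = 2298563 + (871*(-117512) + 2*I*sqrt(726671)/341) = 2298563 + (-102352952 + 2*I*sqrt(726671)/341) = -100054389 + 2*I*sqrt(726671)/341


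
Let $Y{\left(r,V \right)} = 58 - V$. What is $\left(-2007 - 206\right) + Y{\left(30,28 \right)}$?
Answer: $-2183$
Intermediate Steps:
$\left(-2007 - 206\right) + Y{\left(30,28 \right)} = \left(-2007 - 206\right) + \left(58 - 28\right) = -2213 + \left(58 - 28\right) = -2213 + 30 = -2183$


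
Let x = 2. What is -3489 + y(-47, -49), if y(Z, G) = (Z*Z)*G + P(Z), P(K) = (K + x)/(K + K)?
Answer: -10502575/94 ≈ -1.1173e+5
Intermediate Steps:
P(K) = (2 + K)/(2*K) (P(K) = (K + 2)/(K + K) = (2 + K)/((2*K)) = (2 + K)*(1/(2*K)) = (2 + K)/(2*K))
y(Z, G) = G*Z² + (2 + Z)/(2*Z) (y(Z, G) = (Z*Z)*G + (2 + Z)/(2*Z) = Z²*G + (2 + Z)/(2*Z) = G*Z² + (2 + Z)/(2*Z))
-3489 + y(-47, -49) = -3489 + (1 + (½)*(-47) - 49*(-47)³)/(-47) = -3489 - (1 - 47/2 - 49*(-103823))/47 = -3489 - (1 - 47/2 + 5087327)/47 = -3489 - 1/47*10174609/2 = -3489 - 10174609/94 = -10502575/94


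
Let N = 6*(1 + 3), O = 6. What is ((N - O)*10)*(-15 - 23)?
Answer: -6840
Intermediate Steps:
N = 24 (N = 6*4 = 24)
((N - O)*10)*(-15 - 23) = ((24 - 1*6)*10)*(-15 - 23) = ((24 - 6)*10)*(-38) = (18*10)*(-38) = 180*(-38) = -6840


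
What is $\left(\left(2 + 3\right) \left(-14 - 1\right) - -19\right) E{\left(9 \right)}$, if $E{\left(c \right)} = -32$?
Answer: $1792$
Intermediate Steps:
$\left(\left(2 + 3\right) \left(-14 - 1\right) - -19\right) E{\left(9 \right)} = \left(\left(2 + 3\right) \left(-14 - 1\right) - -19\right) \left(-32\right) = \left(5 \left(-15\right) + 19\right) \left(-32\right) = \left(-75 + 19\right) \left(-32\right) = \left(-56\right) \left(-32\right) = 1792$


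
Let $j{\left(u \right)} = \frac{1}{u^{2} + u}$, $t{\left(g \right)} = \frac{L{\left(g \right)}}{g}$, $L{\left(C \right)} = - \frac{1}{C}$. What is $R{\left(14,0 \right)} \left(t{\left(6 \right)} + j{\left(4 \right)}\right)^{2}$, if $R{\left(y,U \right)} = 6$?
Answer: $\frac{2}{675} \approx 0.002963$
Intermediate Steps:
$t{\left(g \right)} = - \frac{1}{g^{2}}$ ($t{\left(g \right)} = \frac{\left(-1\right) \frac{1}{g}}{g} = - \frac{1}{g^{2}}$)
$j{\left(u \right)} = \frac{1}{u + u^{2}}$
$R{\left(14,0 \right)} \left(t{\left(6 \right)} + j{\left(4 \right)}\right)^{2} = 6 \left(- \frac{1}{36} + \frac{1}{4 \left(1 + 4\right)}\right)^{2} = 6 \left(\left(-1\right) \frac{1}{36} + \frac{1}{4 \cdot 5}\right)^{2} = 6 \left(- \frac{1}{36} + \frac{1}{4} \cdot \frac{1}{5}\right)^{2} = 6 \left(- \frac{1}{36} + \frac{1}{20}\right)^{2} = \frac{6}{2025} = 6 \cdot \frac{1}{2025} = \frac{2}{675}$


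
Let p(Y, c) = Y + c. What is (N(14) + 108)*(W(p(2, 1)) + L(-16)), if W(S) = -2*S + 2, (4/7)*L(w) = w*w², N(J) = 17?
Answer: -896500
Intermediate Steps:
L(w) = 7*w³/4 (L(w) = 7*(w*w²)/4 = 7*w³/4)
W(S) = 2 - 2*S
(N(14) + 108)*(W(p(2, 1)) + L(-16)) = (17 + 108)*((2 - 2*(2 + 1)) + (7/4)*(-16)³) = 125*((2 - 2*3) + (7/4)*(-4096)) = 125*((2 - 6) - 7168) = 125*(-4 - 7168) = 125*(-7172) = -896500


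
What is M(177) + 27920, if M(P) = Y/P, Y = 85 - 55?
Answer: 1647290/59 ≈ 27920.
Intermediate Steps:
Y = 30
M(P) = 30/P
M(177) + 27920 = 30/177 + 27920 = 30*(1/177) + 27920 = 10/59 + 27920 = 1647290/59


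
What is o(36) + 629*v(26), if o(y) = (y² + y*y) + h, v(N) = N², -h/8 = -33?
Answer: 428060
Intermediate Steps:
h = 264 (h = -8*(-33) = 264)
o(y) = 264 + 2*y² (o(y) = (y² + y*y) + 264 = (y² + y²) + 264 = 2*y² + 264 = 264 + 2*y²)
o(36) + 629*v(26) = (264 + 2*36²) + 629*26² = (264 + 2*1296) + 629*676 = (264 + 2592) + 425204 = 2856 + 425204 = 428060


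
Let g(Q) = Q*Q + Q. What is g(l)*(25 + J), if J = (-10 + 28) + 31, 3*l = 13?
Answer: 15392/9 ≈ 1710.2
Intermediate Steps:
l = 13/3 (l = (1/3)*13 = 13/3 ≈ 4.3333)
g(Q) = Q + Q**2 (g(Q) = Q**2 + Q = Q + Q**2)
J = 49 (J = 18 + 31 = 49)
g(l)*(25 + J) = (13*(1 + 13/3)/3)*(25 + 49) = ((13/3)*(16/3))*74 = (208/9)*74 = 15392/9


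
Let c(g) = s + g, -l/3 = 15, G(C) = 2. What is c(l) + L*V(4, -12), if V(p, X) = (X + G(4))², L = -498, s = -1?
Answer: -49846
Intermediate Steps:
l = -45 (l = -3*15 = -45)
V(p, X) = (2 + X)² (V(p, X) = (X + 2)² = (2 + X)²)
c(g) = -1 + g
c(l) + L*V(4, -12) = (-1 - 45) - 498*(2 - 12)² = -46 - 498*(-10)² = -46 - 498*100 = -46 - 49800 = -49846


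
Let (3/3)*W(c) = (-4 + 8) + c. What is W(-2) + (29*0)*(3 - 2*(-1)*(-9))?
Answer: 2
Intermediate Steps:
W(c) = 4 + c (W(c) = (-4 + 8) + c = 4 + c)
W(-2) + (29*0)*(3 - 2*(-1)*(-9)) = (4 - 2) + (29*0)*(3 - 2*(-1)*(-9)) = 2 + 0*(3 + 2*(-9)) = 2 + 0*(3 - 18) = 2 + 0*(-15) = 2 + 0 = 2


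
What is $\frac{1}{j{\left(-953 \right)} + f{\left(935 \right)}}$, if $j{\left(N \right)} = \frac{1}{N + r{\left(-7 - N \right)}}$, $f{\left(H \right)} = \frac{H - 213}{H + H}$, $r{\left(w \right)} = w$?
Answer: $\frac{6545}{1592} \approx 4.1112$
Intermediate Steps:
$f{\left(H \right)} = \frac{-213 + H}{2 H}$
$j{\left(N \right)} = - \frac{1}{7}$ ($j{\left(N \right)} = \frac{1}{N - \left(7 + N\right)} = \frac{1}{-7} = - \frac{1}{7}$)
$\frac{1}{j{\left(-953 \right)} + f{\left(935 \right)}} = \frac{1}{- \frac{1}{7} + \frac{-213 + 935}{2 \cdot 935}} = \frac{1}{- \frac{1}{7} + \frac{1}{2} \cdot \frac{1}{935} \cdot 722} = \frac{1}{- \frac{1}{7} + \frac{361}{935}} = \frac{1}{\frac{1592}{6545}} = \frac{6545}{1592}$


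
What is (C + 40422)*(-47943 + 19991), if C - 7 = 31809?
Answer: -2019196576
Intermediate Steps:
C = 31816 (C = 7 + 31809 = 31816)
(C + 40422)*(-47943 + 19991) = (31816 + 40422)*(-47943 + 19991) = 72238*(-27952) = -2019196576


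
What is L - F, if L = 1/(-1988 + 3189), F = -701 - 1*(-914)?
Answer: -255812/1201 ≈ -213.00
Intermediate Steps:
F = 213 (F = -701 + 914 = 213)
L = 1/1201 ≈ 0.00083264
L - F = 1/1201 - 1*213 = 1/1201 - 213 = -255812/1201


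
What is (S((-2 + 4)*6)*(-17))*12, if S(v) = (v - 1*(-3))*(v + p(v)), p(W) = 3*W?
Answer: -146880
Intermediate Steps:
S(v) = 4*v*(3 + v) (S(v) = (v - 1*(-3))*(v + 3*v) = (v + 3)*(4*v) = (3 + v)*(4*v) = 4*v*(3 + v))
(S((-2 + 4)*6)*(-17))*12 = ((4*((-2 + 4)*6)*(3 + (-2 + 4)*6))*(-17))*12 = ((4*(2*6)*(3 + 2*6))*(-17))*12 = ((4*12*(3 + 12))*(-17))*12 = ((4*12*15)*(-17))*12 = (720*(-17))*12 = -12240*12 = -146880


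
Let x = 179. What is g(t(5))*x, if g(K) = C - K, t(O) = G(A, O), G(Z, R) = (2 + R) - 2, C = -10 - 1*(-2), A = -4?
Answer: -2327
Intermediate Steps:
C = -8 (C = -10 + 2 = -8)
G(Z, R) = R
t(O) = O
g(K) = -8 - K
g(t(5))*x = (-8 - 1*5)*179 = (-8 - 5)*179 = -13*179 = -2327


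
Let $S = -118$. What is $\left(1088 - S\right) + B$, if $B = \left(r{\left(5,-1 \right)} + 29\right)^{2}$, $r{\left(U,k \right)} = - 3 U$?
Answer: $1402$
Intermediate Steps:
$B = 196$ ($B = \left(\left(-3\right) 5 + 29\right)^{2} = \left(-15 + 29\right)^{2} = 14^{2} = 196$)
$\left(1088 - S\right) + B = \left(1088 - -118\right) + 196 = \left(1088 + 118\right) + 196 = 1206 + 196 = 1402$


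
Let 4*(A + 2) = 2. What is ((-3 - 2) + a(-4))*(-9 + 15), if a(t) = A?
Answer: -39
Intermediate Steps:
A = -3/2 (A = -2 + (¼)*2 = -2 + ½ = -3/2 ≈ -1.5000)
a(t) = -3/2
((-3 - 2) + a(-4))*(-9 + 15) = ((-3 - 2) - 3/2)*(-9 + 15) = (-5 - 3/2)*6 = -13/2*6 = -39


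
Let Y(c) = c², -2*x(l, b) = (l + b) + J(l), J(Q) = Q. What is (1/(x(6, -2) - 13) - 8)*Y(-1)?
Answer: -145/18 ≈ -8.0556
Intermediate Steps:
x(l, b) = -l - b/2 (x(l, b) = -((l + b) + l)/2 = -((b + l) + l)/2 = -(b + 2*l)/2 = -l - b/2)
(1/(x(6, -2) - 13) - 8)*Y(-1) = (1/((-1*6 - ½*(-2)) - 13) - 8)*(-1)² = (1/((-6 + 1) - 13) - 8)*1 = (1/(-5 - 13) - 8)*1 = (1/(-18) - 8)*1 = (-1/18 - 8)*1 = -145/18*1 = -145/18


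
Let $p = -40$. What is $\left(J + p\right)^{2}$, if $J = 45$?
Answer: $25$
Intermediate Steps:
$\left(J + p\right)^{2} = \left(45 - 40\right)^{2} = 5^{2} = 25$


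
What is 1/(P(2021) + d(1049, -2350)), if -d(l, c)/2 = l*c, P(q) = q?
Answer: 1/4932321 ≈ 2.0274e-7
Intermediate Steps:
d(l, c) = -2*c*l (d(l, c) = -2*l*c = -2*c*l)
1/(P(2021) + d(1049, -2350)) = 1/(2021 - 2*(-2350)*1049) = 1/(2021 + 4930300) = 1/4932321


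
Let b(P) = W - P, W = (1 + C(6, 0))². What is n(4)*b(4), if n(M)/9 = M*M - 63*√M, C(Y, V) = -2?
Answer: 2970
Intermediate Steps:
W = 1 (W = (1 - 2)² = (-1)² = 1)
b(P) = 1 - P
n(M) = -567*√M + 9*M² (n(M) = 9*(M*M - 63*√M) = 9*(M² - 63*√M) = -567*√M + 9*M²)
n(4)*b(4) = (-567*√4 + 9*4²)*(1 - 1*4) = (-567*2 + 9*16)*(1 - 4) = (-1134 + 144)*(-3) = -990*(-3) = 2970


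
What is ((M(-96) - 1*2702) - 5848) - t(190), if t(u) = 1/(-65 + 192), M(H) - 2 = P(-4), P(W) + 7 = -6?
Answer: -1087248/127 ≈ -8561.0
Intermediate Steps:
P(W) = -13 (P(W) = -7 - 6 = -13)
M(H) = -11 (M(H) = 2 - 13 = -11)
t(u) = 1/127
((M(-96) - 1*2702) - 5848) - t(190) = ((-11 - 1*2702) - 5848) - 1*1/127 = ((-11 - 2702) - 5848) - 1/127 = (-2713 - 5848) - 1/127 = -8561 - 1/127 = -1087248/127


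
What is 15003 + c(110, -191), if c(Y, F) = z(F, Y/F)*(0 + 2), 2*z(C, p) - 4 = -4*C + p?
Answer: 3012151/191 ≈ 15770.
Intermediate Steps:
z(C, p) = 2 + p/2 - 2*C (z(C, p) = 2 + (-4*C + p)/2 = 2 + (p - 4*C)/2 = 2 + (p/2 - 2*C) = 2 + p/2 - 2*C)
c(Y, F) = 4 - 4*F + Y/F (c(Y, F) = (2 + (Y/F)/2 - 2*F)*(0 + 2) = (2 + Y/(2*F) - 2*F)*2 = (2 - 2*F + Y/(2*F))*2 = 4 - 4*F + Y/F)
15003 + c(110, -191) = 15003 + (4 - 4*(-191) + 110/(-191)) = 15003 + (4 + 764 + 110*(-1/191)) = 15003 + (4 + 764 - 110/191) = 15003 + 146578/191 = 3012151/191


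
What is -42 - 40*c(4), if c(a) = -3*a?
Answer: 438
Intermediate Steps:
-42 - 40*c(4) = -42 - (-120)*4 = -42 - 40*(-12) = -42 + 480 = 438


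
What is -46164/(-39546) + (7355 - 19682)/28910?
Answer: 20169469/27220830 ≈ 0.74096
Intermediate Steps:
-46164/(-39546) + (7355 - 19682)/28910 = -46164*(-1/39546) - 12327*1/28910 = 7694/6591 - 1761/4130 = 20169469/27220830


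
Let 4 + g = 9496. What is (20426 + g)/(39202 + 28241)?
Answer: 29918/67443 ≈ 0.44360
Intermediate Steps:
g = 9492 (g = -4 + 9496 = 9492)
(20426 + g)/(39202 + 28241) = (20426 + 9492)/(39202 + 28241) = 29918/67443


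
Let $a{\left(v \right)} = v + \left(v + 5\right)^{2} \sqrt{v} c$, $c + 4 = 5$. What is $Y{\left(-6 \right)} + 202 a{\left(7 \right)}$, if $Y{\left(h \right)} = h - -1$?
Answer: $1409 + 29088 \sqrt{7} \approx 78369.0$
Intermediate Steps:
$c = 1$ ($c = -4 + 5 = 1$)
$Y{\left(h \right)} = 1 + h$ ($Y{\left(h \right)} = h + 1 = 1 + h$)
$a{\left(v \right)} = v + \sqrt{v} \left(5 + v\right)^{2}$ ($a{\left(v \right)} = v + \left(v + 5\right)^{2} \sqrt{v} 1 = v + \left(5 + v\right)^{2} \sqrt{v} 1 = v + \sqrt{v} \left(5 + v\right)^{2} \cdot 1 = v + \sqrt{v} \left(5 + v\right)^{2}$)
$Y{\left(-6 \right)} + 202 a{\left(7 \right)} = \left(1 - 6\right) + 202 \left(7 + \sqrt{7} \left(5 + 7\right)^{2}\right) = -5 + 202 \left(7 + \sqrt{7} \cdot 12^{2}\right) = -5 + 202 \left(7 + \sqrt{7} \cdot 144\right) = -5 + 202 \left(7 + 144 \sqrt{7}\right) = -5 + \left(1414 + 29088 \sqrt{7}\right) = 1409 + 29088 \sqrt{7}$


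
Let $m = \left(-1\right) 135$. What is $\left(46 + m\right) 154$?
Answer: $-13706$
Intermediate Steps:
$m = -135$
$\left(46 + m\right) 154 = \left(46 - 135\right) 154 = \left(-89\right) 154 = -13706$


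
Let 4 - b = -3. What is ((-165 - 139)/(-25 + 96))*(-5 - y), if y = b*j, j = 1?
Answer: 3648/71 ≈ 51.380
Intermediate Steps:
b = 7 (b = 4 - 1*(-3) = 4 + 3 = 7)
y = 7 (y = 7*1 = 7)
((-165 - 139)/(-25 + 96))*(-5 - y) = ((-165 - 139)/(-25 + 96))*(-5 - 1*7) = (-304/71)*(-5 - 7) = -304*1/71*(-12) = -304/71*(-12) = 3648/71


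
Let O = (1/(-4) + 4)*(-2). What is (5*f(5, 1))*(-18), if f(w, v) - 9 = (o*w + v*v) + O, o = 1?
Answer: -675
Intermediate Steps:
O = -15/2 (O = (-1/4 + 4)*(-2) = (15/4)*(-2) = -15/2 ≈ -7.5000)
f(w, v) = 3/2 + w + v**2 (f(w, v) = 9 + ((1*w + v*v) - 15/2) = 9 + ((w + v**2) - 15/2) = 9 + (-15/2 + w + v**2) = 3/2 + w + v**2)
(5*f(5, 1))*(-18) = (5*(3/2 + 5 + 1**2))*(-18) = (5*(3/2 + 5 + 1))*(-18) = (5*(15/2))*(-18) = (75/2)*(-18) = -675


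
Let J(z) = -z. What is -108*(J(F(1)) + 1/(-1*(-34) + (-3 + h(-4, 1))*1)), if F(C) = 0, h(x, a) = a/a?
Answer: -27/8 ≈ -3.3750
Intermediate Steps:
h(x, a) = 1
-108*(J(F(1)) + 1/(-1*(-34) + (-3 + h(-4, 1))*1)) = -108*(-1*0 + 1/(-1*(-34) + (-3 + 1)*1)) = -108*(0 + 1/(34 - 2*1)) = -108*(0 + 1/(34 - 2)) = -108*(0 + 1/32) = -108*1/32 = -27/8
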